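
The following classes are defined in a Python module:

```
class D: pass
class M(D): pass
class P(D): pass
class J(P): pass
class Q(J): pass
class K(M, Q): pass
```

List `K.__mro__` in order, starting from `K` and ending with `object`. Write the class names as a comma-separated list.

K, M, Q, J, P, D, object

L[K] = K + merge(L[M], L[Q], [M Q])
  take M:  [M D object] + [Q J P D object] + [M Q]
  take Q:  [D object] + [Q J P D object] + [Q]
  take J:  [D object] + [J P D object]
  take P:  [D object] + [P D object]
  take D:  [D object] + [D object]
  take object:  [object] + [object]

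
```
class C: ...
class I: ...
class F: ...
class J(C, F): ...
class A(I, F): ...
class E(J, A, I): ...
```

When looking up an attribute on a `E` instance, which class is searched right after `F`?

L[E] = E + merge(L[J], L[A], L[I], [J A I])
  take J:  [J C F object] + [A I F object] + [I object] + [J A I]
  take C:  [C F object] + [A I F object] + [I object] + [A I]
  take A:  [F object] + [A I F object] + [I object] + [A I]
  take I:  [F object] + [I F object] + [I object] + [I]
  take F:  [F object] + [F object] + [object]
  take object:  [object] + [object] + [object]
MRO: E J C A I F object
F is at position 5; next is object.

object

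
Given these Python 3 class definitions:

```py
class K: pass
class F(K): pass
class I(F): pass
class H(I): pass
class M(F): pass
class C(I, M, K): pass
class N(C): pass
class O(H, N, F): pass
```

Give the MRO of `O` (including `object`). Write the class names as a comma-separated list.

L[O] = O + merge(L[H], L[N], L[F], [H N F])
  take H:  [H I F K object] + [N C I M F K object] + [F K object] + [H N F]
  take N:  [I F K object] + [N C I M F K object] + [F K object] + [N F]
  take C:  [I F K object] + [C I M F K object] + [F K object] + [F]
  take I:  [I F K object] + [I M F K object] + [F K object] + [F]
  take M:  [F K object] + [M F K object] + [F K object] + [F]
  take F:  [F K object] + [F K object] + [F K object] + [F]
  take K:  [K object] + [K object] + [K object]
  take object:  [object] + [object] + [object]

O, H, N, C, I, M, F, K, object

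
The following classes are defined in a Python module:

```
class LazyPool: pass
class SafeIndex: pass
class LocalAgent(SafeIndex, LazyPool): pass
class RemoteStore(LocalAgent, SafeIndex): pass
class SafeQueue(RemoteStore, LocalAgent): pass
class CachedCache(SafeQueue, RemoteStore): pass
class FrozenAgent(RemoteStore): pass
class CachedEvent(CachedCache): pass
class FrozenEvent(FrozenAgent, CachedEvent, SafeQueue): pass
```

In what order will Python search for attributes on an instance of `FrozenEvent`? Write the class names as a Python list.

[FrozenEvent, FrozenAgent, CachedEvent, CachedCache, SafeQueue, RemoteStore, LocalAgent, SafeIndex, LazyPool, object]

L[FrozenEvent] = FrozenEvent + merge(L[FrozenAgent], L[CachedEvent], L[SafeQueue], [FrozenAgent CachedEvent SafeQueue])
  take FrozenAgent:  [FrozenAgent RemoteStore LocalAgent SafeIndex LazyPool object] + [CachedEvent CachedCache SafeQueue RemoteStore LocalAgent SafeIndex LazyPool object] + [SafeQueue RemoteStore LocalAgent SafeIndex LazyPool object] + [FrozenAgent CachedEvent SafeQueue]
  take CachedEvent:  [RemoteStore LocalAgent SafeIndex LazyPool object] + [CachedEvent CachedCache SafeQueue RemoteStore LocalAgent SafeIndex LazyPool object] + [SafeQueue RemoteStore LocalAgent SafeIndex LazyPool object] + [CachedEvent SafeQueue]
  take CachedCache:  [RemoteStore LocalAgent SafeIndex LazyPool object] + [CachedCache SafeQueue RemoteStore LocalAgent SafeIndex LazyPool object] + [SafeQueue RemoteStore LocalAgent SafeIndex LazyPool object] + [SafeQueue]
  take SafeQueue:  [RemoteStore LocalAgent SafeIndex LazyPool object] + [SafeQueue RemoteStore LocalAgent SafeIndex LazyPool object] + [SafeQueue RemoteStore LocalAgent SafeIndex LazyPool object] + [SafeQueue]
  take RemoteStore:  [RemoteStore LocalAgent SafeIndex LazyPool object] + [RemoteStore LocalAgent SafeIndex LazyPool object] + [RemoteStore LocalAgent SafeIndex LazyPool object]
  take LocalAgent:  [LocalAgent SafeIndex LazyPool object] + [LocalAgent SafeIndex LazyPool object] + [LocalAgent SafeIndex LazyPool object]
  take SafeIndex:  [SafeIndex LazyPool object] + [SafeIndex LazyPool object] + [SafeIndex LazyPool object]
  take LazyPool:  [LazyPool object] + [LazyPool object] + [LazyPool object]
  take object:  [object] + [object] + [object]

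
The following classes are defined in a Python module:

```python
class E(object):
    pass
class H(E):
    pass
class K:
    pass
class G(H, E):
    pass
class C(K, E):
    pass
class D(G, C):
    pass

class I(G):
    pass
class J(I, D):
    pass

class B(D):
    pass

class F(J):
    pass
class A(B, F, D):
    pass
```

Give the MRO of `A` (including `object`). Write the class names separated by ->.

L[A] = A + merge(L[B], L[F], L[D], [B F D])
  take B:  [B D G H C K E object] + [F J I D G H C K E object] + [D G H C K E object] + [B F D]
  take F:  [D G H C K E object] + [F J I D G H C K E object] + [D G H C K E object] + [F D]
  take J:  [D G H C K E object] + [J I D G H C K E object] + [D G H C K E object] + [D]
  take I:  [D G H C K E object] + [I D G H C K E object] + [D G H C K E object] + [D]
  take D:  [D G H C K E object] + [D G H C K E object] + [D G H C K E object] + [D]
  take G:  [G H C K E object] + [G H C K E object] + [G H C K E object]
  take H:  [H C K E object] + [H C K E object] + [H C K E object]
  take C:  [C K E object] + [C K E object] + [C K E object]
  take K:  [K E object] + [K E object] + [K E object]
  take E:  [E object] + [E object] + [E object]
  take object:  [object] + [object] + [object]

A -> B -> F -> J -> I -> D -> G -> H -> C -> K -> E -> object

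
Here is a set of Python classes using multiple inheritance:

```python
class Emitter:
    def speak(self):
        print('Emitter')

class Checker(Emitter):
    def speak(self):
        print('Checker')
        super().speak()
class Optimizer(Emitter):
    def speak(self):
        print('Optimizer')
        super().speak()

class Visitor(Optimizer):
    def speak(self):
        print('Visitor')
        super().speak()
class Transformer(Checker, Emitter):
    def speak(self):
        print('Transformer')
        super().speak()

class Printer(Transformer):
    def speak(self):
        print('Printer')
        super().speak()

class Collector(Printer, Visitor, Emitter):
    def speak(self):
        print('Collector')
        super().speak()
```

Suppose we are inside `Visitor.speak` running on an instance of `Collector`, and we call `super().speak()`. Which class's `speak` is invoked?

Optimizer

L[Collector] = Collector + merge(L[Printer], L[Visitor], L[Emitter], [Printer Visitor Emitter])
  take Printer:  [Printer Transformer Checker Emitter object] + [Visitor Optimizer Emitter object] + [Emitter object] + [Printer Visitor Emitter]
  take Transformer:  [Transformer Checker Emitter object] + [Visitor Optimizer Emitter object] + [Emitter object] + [Visitor Emitter]
  take Checker:  [Checker Emitter object] + [Visitor Optimizer Emitter object] + [Emitter object] + [Visitor Emitter]
  take Visitor:  [Emitter object] + [Visitor Optimizer Emitter object] + [Emitter object] + [Visitor Emitter]
  take Optimizer:  [Emitter object] + [Optimizer Emitter object] + [Emitter object] + [Emitter]
  take Emitter:  [Emitter object] + [Emitter object] + [Emitter object] + [Emitter]
  take object:  [object] + [object] + [object]
MRO: Collector Printer Transformer Checker Visitor Optimizer Emitter object
super() in Visitor.speak on a Collector instance goes to the class after Visitor in Collector's MRO: Optimizer.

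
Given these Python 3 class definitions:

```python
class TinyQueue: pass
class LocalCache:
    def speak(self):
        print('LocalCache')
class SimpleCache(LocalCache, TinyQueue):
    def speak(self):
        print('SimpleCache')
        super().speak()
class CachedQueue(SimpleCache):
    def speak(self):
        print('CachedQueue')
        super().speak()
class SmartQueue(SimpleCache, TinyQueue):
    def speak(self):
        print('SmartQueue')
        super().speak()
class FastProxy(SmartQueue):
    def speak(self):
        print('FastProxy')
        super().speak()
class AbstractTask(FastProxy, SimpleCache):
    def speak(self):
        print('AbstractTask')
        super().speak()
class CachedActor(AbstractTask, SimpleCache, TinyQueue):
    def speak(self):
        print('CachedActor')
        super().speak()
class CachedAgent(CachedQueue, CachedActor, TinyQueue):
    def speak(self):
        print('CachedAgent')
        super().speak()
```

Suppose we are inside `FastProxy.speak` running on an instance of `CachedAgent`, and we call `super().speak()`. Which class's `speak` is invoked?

SmartQueue

L[CachedAgent] = CachedAgent + merge(L[CachedQueue], L[CachedActor], L[TinyQueue], [CachedQueue CachedActor TinyQueue])
  take CachedQueue:  [CachedQueue SimpleCache LocalCache TinyQueue object] + [CachedActor AbstractTask FastProxy SmartQueue SimpleCache LocalCache TinyQueue object] + [TinyQueue object] + [CachedQueue CachedActor TinyQueue]
  take CachedActor:  [SimpleCache LocalCache TinyQueue object] + [CachedActor AbstractTask FastProxy SmartQueue SimpleCache LocalCache TinyQueue object] + [TinyQueue object] + [CachedActor TinyQueue]
  take AbstractTask:  [SimpleCache LocalCache TinyQueue object] + [AbstractTask FastProxy SmartQueue SimpleCache LocalCache TinyQueue object] + [TinyQueue object] + [TinyQueue]
  take FastProxy:  [SimpleCache LocalCache TinyQueue object] + [FastProxy SmartQueue SimpleCache LocalCache TinyQueue object] + [TinyQueue object] + [TinyQueue]
  take SmartQueue:  [SimpleCache LocalCache TinyQueue object] + [SmartQueue SimpleCache LocalCache TinyQueue object] + [TinyQueue object] + [TinyQueue]
  take SimpleCache:  [SimpleCache LocalCache TinyQueue object] + [SimpleCache LocalCache TinyQueue object] + [TinyQueue object] + [TinyQueue]
  take LocalCache:  [LocalCache TinyQueue object] + [LocalCache TinyQueue object] + [TinyQueue object] + [TinyQueue]
  take TinyQueue:  [TinyQueue object] + [TinyQueue object] + [TinyQueue object] + [TinyQueue]
  take object:  [object] + [object] + [object]
MRO: CachedAgent CachedQueue CachedActor AbstractTask FastProxy SmartQueue SimpleCache LocalCache TinyQueue object
super() in FastProxy.speak on a CachedAgent instance goes to the class after FastProxy in CachedAgent's MRO: SmartQueue.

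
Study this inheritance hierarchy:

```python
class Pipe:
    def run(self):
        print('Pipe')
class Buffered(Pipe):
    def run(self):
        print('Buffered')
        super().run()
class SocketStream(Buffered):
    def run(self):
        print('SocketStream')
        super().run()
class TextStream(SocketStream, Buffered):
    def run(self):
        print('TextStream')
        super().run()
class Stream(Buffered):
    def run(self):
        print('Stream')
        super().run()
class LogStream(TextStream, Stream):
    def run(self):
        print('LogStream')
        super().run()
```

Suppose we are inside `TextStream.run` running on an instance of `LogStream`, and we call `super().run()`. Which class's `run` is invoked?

SocketStream

L[LogStream] = LogStream + merge(L[TextStream], L[Stream], [TextStream Stream])
  take TextStream:  [TextStream SocketStream Buffered Pipe object] + [Stream Buffered Pipe object] + [TextStream Stream]
  take SocketStream:  [SocketStream Buffered Pipe object] + [Stream Buffered Pipe object] + [Stream]
  take Stream:  [Buffered Pipe object] + [Stream Buffered Pipe object] + [Stream]
  take Buffered:  [Buffered Pipe object] + [Buffered Pipe object]
  take Pipe:  [Pipe object] + [Pipe object]
  take object:  [object] + [object]
MRO: LogStream TextStream SocketStream Stream Buffered Pipe object
super() in TextStream.run on a LogStream instance goes to the class after TextStream in LogStream's MRO: SocketStream.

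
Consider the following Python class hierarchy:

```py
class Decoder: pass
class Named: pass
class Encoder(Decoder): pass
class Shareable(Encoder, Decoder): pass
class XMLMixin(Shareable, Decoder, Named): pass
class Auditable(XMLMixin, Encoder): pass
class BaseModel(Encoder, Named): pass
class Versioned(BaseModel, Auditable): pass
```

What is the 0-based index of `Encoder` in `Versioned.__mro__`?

L[Versioned] = Versioned + merge(L[BaseModel], L[Auditable], [BaseModel Auditable])
  take BaseModel:  [BaseModel Encoder Decoder Named object] + [Auditable XMLMixin Shareable Encoder Decoder Named object] + [BaseModel Auditable]
  take Auditable:  [Encoder Decoder Named object] + [Auditable XMLMixin Shareable Encoder Decoder Named object] + [Auditable]
  take XMLMixin:  [Encoder Decoder Named object] + [XMLMixin Shareable Encoder Decoder Named object]
  take Shareable:  [Encoder Decoder Named object] + [Shareable Encoder Decoder Named object]
  take Encoder:  [Encoder Decoder Named object] + [Encoder Decoder Named object]
  take Decoder:  [Decoder Named object] + [Decoder Named object]
  take Named:  [Named object] + [Named object]
  take object:  [object] + [object]
MRO: Versioned BaseModel Auditable XMLMixin Shareable Encoder Decoder Named object
Encoder sits at index 5.

5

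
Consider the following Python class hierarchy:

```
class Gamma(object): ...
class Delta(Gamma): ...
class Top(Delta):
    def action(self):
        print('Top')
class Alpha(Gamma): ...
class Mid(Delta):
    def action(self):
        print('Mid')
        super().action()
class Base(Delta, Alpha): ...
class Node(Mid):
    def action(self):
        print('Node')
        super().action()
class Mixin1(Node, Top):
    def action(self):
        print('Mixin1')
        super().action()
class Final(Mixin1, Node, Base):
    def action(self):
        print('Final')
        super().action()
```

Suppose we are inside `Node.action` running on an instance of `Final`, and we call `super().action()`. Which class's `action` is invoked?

L[Final] = Final + merge(L[Mixin1], L[Node], L[Base], [Mixin1 Node Base])
  take Mixin1:  [Mixin1 Node Mid Top Delta Gamma object] + [Node Mid Delta Gamma object] + [Base Delta Alpha Gamma object] + [Mixin1 Node Base]
  take Node:  [Node Mid Top Delta Gamma object] + [Node Mid Delta Gamma object] + [Base Delta Alpha Gamma object] + [Node Base]
  take Mid:  [Mid Top Delta Gamma object] + [Mid Delta Gamma object] + [Base Delta Alpha Gamma object] + [Base]
  take Top:  [Top Delta Gamma object] + [Delta Gamma object] + [Base Delta Alpha Gamma object] + [Base]
  take Base:  [Delta Gamma object] + [Delta Gamma object] + [Base Delta Alpha Gamma object] + [Base]
  take Delta:  [Delta Gamma object] + [Delta Gamma object] + [Delta Alpha Gamma object]
  take Alpha:  [Gamma object] + [Gamma object] + [Alpha Gamma object]
  take Gamma:  [Gamma object] + [Gamma object] + [Gamma object]
  take object:  [object] + [object] + [object]
MRO: Final Mixin1 Node Mid Top Base Delta Alpha Gamma object
super() in Node.action on a Final instance goes to the class after Node in Final's MRO: Mid.

Mid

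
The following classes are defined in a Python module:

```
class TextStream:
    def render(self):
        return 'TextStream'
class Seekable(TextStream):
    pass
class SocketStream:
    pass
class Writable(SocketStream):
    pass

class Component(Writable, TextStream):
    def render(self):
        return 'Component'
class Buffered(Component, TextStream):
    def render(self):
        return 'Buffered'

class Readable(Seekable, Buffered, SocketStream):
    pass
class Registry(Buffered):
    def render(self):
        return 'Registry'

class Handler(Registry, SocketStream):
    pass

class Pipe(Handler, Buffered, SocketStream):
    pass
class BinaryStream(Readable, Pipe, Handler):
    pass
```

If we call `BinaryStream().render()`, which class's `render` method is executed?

L[BinaryStream] = BinaryStream + merge(L[Readable], L[Pipe], L[Handler], [Readable Pipe Handler])
  take Readable:  [Readable Seekable Buffered Component Writable SocketStream TextStream object] + [Pipe Handler Registry Buffered Component Writable SocketStream TextStream object] + [Handler Registry Buffered Component Writable SocketStream TextStream object] + [Readable Pipe Handler]
  take Seekable:  [Seekable Buffered Component Writable SocketStream TextStream object] + [Pipe Handler Registry Buffered Component Writable SocketStream TextStream object] + [Handler Registry Buffered Component Writable SocketStream TextStream object] + [Pipe Handler]
  take Pipe:  [Buffered Component Writable SocketStream TextStream object] + [Pipe Handler Registry Buffered Component Writable SocketStream TextStream object] + [Handler Registry Buffered Component Writable SocketStream TextStream object] + [Pipe Handler]
  take Handler:  [Buffered Component Writable SocketStream TextStream object] + [Handler Registry Buffered Component Writable SocketStream TextStream object] + [Handler Registry Buffered Component Writable SocketStream TextStream object] + [Handler]
  take Registry:  [Buffered Component Writable SocketStream TextStream object] + [Registry Buffered Component Writable SocketStream TextStream object] + [Registry Buffered Component Writable SocketStream TextStream object]
  take Buffered:  [Buffered Component Writable SocketStream TextStream object] + [Buffered Component Writable SocketStream TextStream object] + [Buffered Component Writable SocketStream TextStream object]
  take Component:  [Component Writable SocketStream TextStream object] + [Component Writable SocketStream TextStream object] + [Component Writable SocketStream TextStream object]
  take Writable:  [Writable SocketStream TextStream object] + [Writable SocketStream TextStream object] + [Writable SocketStream TextStream object]
  take SocketStream:  [SocketStream TextStream object] + [SocketStream TextStream object] + [SocketStream TextStream object]
  take TextStream:  [TextStream object] + [TextStream object] + [TextStream object]
  take object:  [object] + [object] + [object]
MRO: BinaryStream Readable Seekable Pipe Handler Registry Buffered Component Writable SocketStream TextStream object
render is defined in: Buffered, Component, Registry, TextStream. First along the MRO is Registry.

Registry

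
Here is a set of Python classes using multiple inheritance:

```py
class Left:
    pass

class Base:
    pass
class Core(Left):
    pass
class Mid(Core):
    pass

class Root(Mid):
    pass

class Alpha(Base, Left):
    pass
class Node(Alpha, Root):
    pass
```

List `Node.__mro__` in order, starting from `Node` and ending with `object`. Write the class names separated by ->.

L[Node] = Node + merge(L[Alpha], L[Root], [Alpha Root])
  take Alpha:  [Alpha Base Left object] + [Root Mid Core Left object] + [Alpha Root]
  take Base:  [Base Left object] + [Root Mid Core Left object] + [Root]
  take Root:  [Left object] + [Root Mid Core Left object] + [Root]
  take Mid:  [Left object] + [Mid Core Left object]
  take Core:  [Left object] + [Core Left object]
  take Left:  [Left object] + [Left object]
  take object:  [object] + [object]

Node -> Alpha -> Base -> Root -> Mid -> Core -> Left -> object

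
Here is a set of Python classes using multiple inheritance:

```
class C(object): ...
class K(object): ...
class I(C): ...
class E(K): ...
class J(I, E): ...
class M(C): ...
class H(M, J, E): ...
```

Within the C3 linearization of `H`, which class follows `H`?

M

L[H] = H + merge(L[M], L[J], L[E], [M J E])
  take M:  [M C object] + [J I C E K object] + [E K object] + [M J E]
  take J:  [C object] + [J I C E K object] + [E K object] + [J E]
  take I:  [C object] + [I C E K object] + [E K object] + [E]
  take C:  [C object] + [C E K object] + [E K object] + [E]
  take E:  [object] + [E K object] + [E K object] + [E]
  take K:  [object] + [K object] + [K object]
  take object:  [object] + [object] + [object]
MRO: H M J I C E K object
H is at position 0; next is M.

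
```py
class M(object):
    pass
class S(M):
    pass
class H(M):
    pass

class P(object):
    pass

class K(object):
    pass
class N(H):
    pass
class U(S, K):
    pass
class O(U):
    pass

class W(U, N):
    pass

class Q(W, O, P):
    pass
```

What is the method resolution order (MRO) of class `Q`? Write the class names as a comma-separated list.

Q, W, O, U, S, N, H, M, K, P, object

L[Q] = Q + merge(L[W], L[O], L[P], [W O P])
  take W:  [W U S N H M K object] + [O U S M K object] + [P object] + [W O P]
  take O:  [U S N H M K object] + [O U S M K object] + [P object] + [O P]
  take U:  [U S N H M K object] + [U S M K object] + [P object] + [P]
  take S:  [S N H M K object] + [S M K object] + [P object] + [P]
  take N:  [N H M K object] + [M K object] + [P object] + [P]
  take H:  [H M K object] + [M K object] + [P object] + [P]
  take M:  [M K object] + [M K object] + [P object] + [P]
  take K:  [K object] + [K object] + [P object] + [P]
  take P:  [object] + [object] + [P object] + [P]
  take object:  [object] + [object] + [object]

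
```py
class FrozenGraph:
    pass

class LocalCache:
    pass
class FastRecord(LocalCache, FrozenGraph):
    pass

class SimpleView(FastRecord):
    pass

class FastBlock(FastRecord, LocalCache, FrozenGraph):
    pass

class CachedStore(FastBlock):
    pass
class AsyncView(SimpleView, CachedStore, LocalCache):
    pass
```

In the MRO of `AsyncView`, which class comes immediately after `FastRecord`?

L[AsyncView] = AsyncView + merge(L[SimpleView], L[CachedStore], L[LocalCache], [SimpleView CachedStore LocalCache])
  take SimpleView:  [SimpleView FastRecord LocalCache FrozenGraph object] + [CachedStore FastBlock FastRecord LocalCache FrozenGraph object] + [LocalCache object] + [SimpleView CachedStore LocalCache]
  take CachedStore:  [FastRecord LocalCache FrozenGraph object] + [CachedStore FastBlock FastRecord LocalCache FrozenGraph object] + [LocalCache object] + [CachedStore LocalCache]
  take FastBlock:  [FastRecord LocalCache FrozenGraph object] + [FastBlock FastRecord LocalCache FrozenGraph object] + [LocalCache object] + [LocalCache]
  take FastRecord:  [FastRecord LocalCache FrozenGraph object] + [FastRecord LocalCache FrozenGraph object] + [LocalCache object] + [LocalCache]
  take LocalCache:  [LocalCache FrozenGraph object] + [LocalCache FrozenGraph object] + [LocalCache object] + [LocalCache]
  take FrozenGraph:  [FrozenGraph object] + [FrozenGraph object] + [object]
  take object:  [object] + [object] + [object]
MRO: AsyncView SimpleView CachedStore FastBlock FastRecord LocalCache FrozenGraph object
FastRecord is at position 4; next is LocalCache.

LocalCache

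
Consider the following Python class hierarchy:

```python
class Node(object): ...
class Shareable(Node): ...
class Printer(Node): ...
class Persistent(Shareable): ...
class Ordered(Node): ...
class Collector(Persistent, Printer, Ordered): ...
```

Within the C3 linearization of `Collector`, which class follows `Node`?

object

L[Collector] = Collector + merge(L[Persistent], L[Printer], L[Ordered], [Persistent Printer Ordered])
  take Persistent:  [Persistent Shareable Node object] + [Printer Node object] + [Ordered Node object] + [Persistent Printer Ordered]
  take Shareable:  [Shareable Node object] + [Printer Node object] + [Ordered Node object] + [Printer Ordered]
  take Printer:  [Node object] + [Printer Node object] + [Ordered Node object] + [Printer Ordered]
  take Ordered:  [Node object] + [Node object] + [Ordered Node object] + [Ordered]
  take Node:  [Node object] + [Node object] + [Node object]
  take object:  [object] + [object] + [object]
MRO: Collector Persistent Shareable Printer Ordered Node object
Node is at position 5; next is object.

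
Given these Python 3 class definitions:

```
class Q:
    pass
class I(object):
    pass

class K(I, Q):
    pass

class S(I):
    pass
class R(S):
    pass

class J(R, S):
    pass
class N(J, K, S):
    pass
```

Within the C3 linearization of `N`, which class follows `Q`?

L[N] = N + merge(L[J], L[K], L[S], [J K S])
  take J:  [J R S I object] + [K I Q object] + [S I object] + [J K S]
  take R:  [R S I object] + [K I Q object] + [S I object] + [K S]
  take K:  [S I object] + [K I Q object] + [S I object] + [K S]
  take S:  [S I object] + [I Q object] + [S I object] + [S]
  take I:  [I object] + [I Q object] + [I object]
  take Q:  [object] + [Q object] + [object]
  take object:  [object] + [object] + [object]
MRO: N J R K S I Q object
Q is at position 6; next is object.

object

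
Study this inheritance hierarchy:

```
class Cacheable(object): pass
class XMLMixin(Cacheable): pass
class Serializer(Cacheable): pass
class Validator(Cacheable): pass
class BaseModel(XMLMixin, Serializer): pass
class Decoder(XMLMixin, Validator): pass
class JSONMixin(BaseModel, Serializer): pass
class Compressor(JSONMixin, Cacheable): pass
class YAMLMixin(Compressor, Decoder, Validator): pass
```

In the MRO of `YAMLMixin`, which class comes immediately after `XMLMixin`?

Serializer

L[YAMLMixin] = YAMLMixin + merge(L[Compressor], L[Decoder], L[Validator], [Compressor Decoder Validator])
  take Compressor:  [Compressor JSONMixin BaseModel XMLMixin Serializer Cacheable object] + [Decoder XMLMixin Validator Cacheable object] + [Validator Cacheable object] + [Compressor Decoder Validator]
  take JSONMixin:  [JSONMixin BaseModel XMLMixin Serializer Cacheable object] + [Decoder XMLMixin Validator Cacheable object] + [Validator Cacheable object] + [Decoder Validator]
  take BaseModel:  [BaseModel XMLMixin Serializer Cacheable object] + [Decoder XMLMixin Validator Cacheable object] + [Validator Cacheable object] + [Decoder Validator]
  take Decoder:  [XMLMixin Serializer Cacheable object] + [Decoder XMLMixin Validator Cacheable object] + [Validator Cacheable object] + [Decoder Validator]
  take XMLMixin:  [XMLMixin Serializer Cacheable object] + [XMLMixin Validator Cacheable object] + [Validator Cacheable object] + [Validator]
  take Serializer:  [Serializer Cacheable object] + [Validator Cacheable object] + [Validator Cacheable object] + [Validator]
  take Validator:  [Cacheable object] + [Validator Cacheable object] + [Validator Cacheable object] + [Validator]
  take Cacheable:  [Cacheable object] + [Cacheable object] + [Cacheable object]
  take object:  [object] + [object] + [object]
MRO: YAMLMixin Compressor JSONMixin BaseModel Decoder XMLMixin Serializer Validator Cacheable object
XMLMixin is at position 5; next is Serializer.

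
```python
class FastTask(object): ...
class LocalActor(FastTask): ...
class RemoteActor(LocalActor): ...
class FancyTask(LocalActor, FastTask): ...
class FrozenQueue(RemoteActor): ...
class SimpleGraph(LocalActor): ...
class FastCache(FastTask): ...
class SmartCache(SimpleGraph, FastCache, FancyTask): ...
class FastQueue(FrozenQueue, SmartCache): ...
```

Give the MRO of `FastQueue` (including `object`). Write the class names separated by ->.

FastQueue -> FrozenQueue -> RemoteActor -> SmartCache -> SimpleGraph -> FastCache -> FancyTask -> LocalActor -> FastTask -> object

L[FastQueue] = FastQueue + merge(L[FrozenQueue], L[SmartCache], [FrozenQueue SmartCache])
  take FrozenQueue:  [FrozenQueue RemoteActor LocalActor FastTask object] + [SmartCache SimpleGraph FastCache FancyTask LocalActor FastTask object] + [FrozenQueue SmartCache]
  take RemoteActor:  [RemoteActor LocalActor FastTask object] + [SmartCache SimpleGraph FastCache FancyTask LocalActor FastTask object] + [SmartCache]
  take SmartCache:  [LocalActor FastTask object] + [SmartCache SimpleGraph FastCache FancyTask LocalActor FastTask object] + [SmartCache]
  take SimpleGraph:  [LocalActor FastTask object] + [SimpleGraph FastCache FancyTask LocalActor FastTask object]
  take FastCache:  [LocalActor FastTask object] + [FastCache FancyTask LocalActor FastTask object]
  take FancyTask:  [LocalActor FastTask object] + [FancyTask LocalActor FastTask object]
  take LocalActor:  [LocalActor FastTask object] + [LocalActor FastTask object]
  take FastTask:  [FastTask object] + [FastTask object]
  take object:  [object] + [object]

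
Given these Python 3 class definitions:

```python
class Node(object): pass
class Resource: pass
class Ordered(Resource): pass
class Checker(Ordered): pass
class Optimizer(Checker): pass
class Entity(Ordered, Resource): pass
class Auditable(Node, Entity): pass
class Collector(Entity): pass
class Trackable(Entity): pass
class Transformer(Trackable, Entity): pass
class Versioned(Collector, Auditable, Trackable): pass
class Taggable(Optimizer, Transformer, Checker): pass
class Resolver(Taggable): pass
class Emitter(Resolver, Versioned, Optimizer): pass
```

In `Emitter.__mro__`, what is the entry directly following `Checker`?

L[Emitter] = Emitter + merge(L[Resolver], L[Versioned], L[Optimizer], [Resolver Versioned Optimizer])
  take Resolver:  [Resolver Taggable Optimizer Transformer Checker Trackable Entity Ordered Resource object] + [Versioned Collector Auditable Node Trackable Entity Ordered Resource object] + [Optimizer Checker Ordered Resource object] + [Resolver Versioned Optimizer]
  take Taggable:  [Taggable Optimizer Transformer Checker Trackable Entity Ordered Resource object] + [Versioned Collector Auditable Node Trackable Entity Ordered Resource object] + [Optimizer Checker Ordered Resource object] + [Versioned Optimizer]
  take Versioned:  [Optimizer Transformer Checker Trackable Entity Ordered Resource object] + [Versioned Collector Auditable Node Trackable Entity Ordered Resource object] + [Optimizer Checker Ordered Resource object] + [Versioned Optimizer]
  take Optimizer:  [Optimizer Transformer Checker Trackable Entity Ordered Resource object] + [Collector Auditable Node Trackable Entity Ordered Resource object] + [Optimizer Checker Ordered Resource object] + [Optimizer]
  take Transformer:  [Transformer Checker Trackable Entity Ordered Resource object] + [Collector Auditable Node Trackable Entity Ordered Resource object] + [Checker Ordered Resource object]
  take Checker:  [Checker Trackable Entity Ordered Resource object] + [Collector Auditable Node Trackable Entity Ordered Resource object] + [Checker Ordered Resource object]
  take Collector:  [Trackable Entity Ordered Resource object] + [Collector Auditable Node Trackable Entity Ordered Resource object] + [Ordered Resource object]
  take Auditable:  [Trackable Entity Ordered Resource object] + [Auditable Node Trackable Entity Ordered Resource object] + [Ordered Resource object]
  take Node:  [Trackable Entity Ordered Resource object] + [Node Trackable Entity Ordered Resource object] + [Ordered Resource object]
  take Trackable:  [Trackable Entity Ordered Resource object] + [Trackable Entity Ordered Resource object] + [Ordered Resource object]
  take Entity:  [Entity Ordered Resource object] + [Entity Ordered Resource object] + [Ordered Resource object]
  take Ordered:  [Ordered Resource object] + [Ordered Resource object] + [Ordered Resource object]
  take Resource:  [Resource object] + [Resource object] + [Resource object]
  take object:  [object] + [object] + [object]
MRO: Emitter Resolver Taggable Versioned Optimizer Transformer Checker Collector Auditable Node Trackable Entity Ordered Resource object
Checker is at position 6; next is Collector.

Collector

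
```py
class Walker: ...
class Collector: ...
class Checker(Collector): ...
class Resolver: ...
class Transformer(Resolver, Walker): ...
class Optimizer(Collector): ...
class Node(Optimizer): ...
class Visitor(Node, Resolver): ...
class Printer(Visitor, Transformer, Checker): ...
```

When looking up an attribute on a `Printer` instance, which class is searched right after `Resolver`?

Walker

L[Printer] = Printer + merge(L[Visitor], L[Transformer], L[Checker], [Visitor Transformer Checker])
  take Visitor:  [Visitor Node Optimizer Collector Resolver object] + [Transformer Resolver Walker object] + [Checker Collector object] + [Visitor Transformer Checker]
  take Node:  [Node Optimizer Collector Resolver object] + [Transformer Resolver Walker object] + [Checker Collector object] + [Transformer Checker]
  take Optimizer:  [Optimizer Collector Resolver object] + [Transformer Resolver Walker object] + [Checker Collector object] + [Transformer Checker]
  take Transformer:  [Collector Resolver object] + [Transformer Resolver Walker object] + [Checker Collector object] + [Transformer Checker]
  take Checker:  [Collector Resolver object] + [Resolver Walker object] + [Checker Collector object] + [Checker]
  take Collector:  [Collector Resolver object] + [Resolver Walker object] + [Collector object]
  take Resolver:  [Resolver object] + [Resolver Walker object] + [object]
  take Walker:  [object] + [Walker object] + [object]
  take object:  [object] + [object] + [object]
MRO: Printer Visitor Node Optimizer Transformer Checker Collector Resolver Walker object
Resolver is at position 7; next is Walker.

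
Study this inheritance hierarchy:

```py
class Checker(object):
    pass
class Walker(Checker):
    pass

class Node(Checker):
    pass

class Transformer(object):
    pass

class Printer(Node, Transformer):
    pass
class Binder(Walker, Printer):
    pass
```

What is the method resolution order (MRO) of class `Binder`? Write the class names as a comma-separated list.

Binder, Walker, Printer, Node, Checker, Transformer, object

L[Binder] = Binder + merge(L[Walker], L[Printer], [Walker Printer])
  take Walker:  [Walker Checker object] + [Printer Node Checker Transformer object] + [Walker Printer]
  take Printer:  [Checker object] + [Printer Node Checker Transformer object] + [Printer]
  take Node:  [Checker object] + [Node Checker Transformer object]
  take Checker:  [Checker object] + [Checker Transformer object]
  take Transformer:  [object] + [Transformer object]
  take object:  [object] + [object]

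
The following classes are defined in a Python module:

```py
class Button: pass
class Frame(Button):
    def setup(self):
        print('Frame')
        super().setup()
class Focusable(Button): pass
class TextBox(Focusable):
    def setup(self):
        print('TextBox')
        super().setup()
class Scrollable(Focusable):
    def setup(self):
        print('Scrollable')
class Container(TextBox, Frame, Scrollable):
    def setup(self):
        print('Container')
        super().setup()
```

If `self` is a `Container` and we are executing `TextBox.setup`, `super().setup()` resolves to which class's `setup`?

L[Container] = Container + merge(L[TextBox], L[Frame], L[Scrollable], [TextBox Frame Scrollable])
  take TextBox:  [TextBox Focusable Button object] + [Frame Button object] + [Scrollable Focusable Button object] + [TextBox Frame Scrollable]
  take Frame:  [Focusable Button object] + [Frame Button object] + [Scrollable Focusable Button object] + [Frame Scrollable]
  take Scrollable:  [Focusable Button object] + [Button object] + [Scrollable Focusable Button object] + [Scrollable]
  take Focusable:  [Focusable Button object] + [Button object] + [Focusable Button object]
  take Button:  [Button object] + [Button object] + [Button object]
  take object:  [object] + [object] + [object]
MRO: Container TextBox Frame Scrollable Focusable Button object
super() in TextBox.setup on a Container instance goes to the class after TextBox in Container's MRO: Frame.

Frame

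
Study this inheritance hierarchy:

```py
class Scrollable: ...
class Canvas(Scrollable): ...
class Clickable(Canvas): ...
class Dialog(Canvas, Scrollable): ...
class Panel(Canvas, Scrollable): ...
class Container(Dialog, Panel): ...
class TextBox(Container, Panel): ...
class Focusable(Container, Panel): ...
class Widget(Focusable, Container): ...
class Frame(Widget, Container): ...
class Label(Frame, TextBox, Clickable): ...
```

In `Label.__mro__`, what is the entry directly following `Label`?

L[Label] = Label + merge(L[Frame], L[TextBox], L[Clickable], [Frame TextBox Clickable])
  take Frame:  [Frame Widget Focusable Container Dialog Panel Canvas Scrollable object] + [TextBox Container Dialog Panel Canvas Scrollable object] + [Clickable Canvas Scrollable object] + [Frame TextBox Clickable]
  take Widget:  [Widget Focusable Container Dialog Panel Canvas Scrollable object] + [TextBox Container Dialog Panel Canvas Scrollable object] + [Clickable Canvas Scrollable object] + [TextBox Clickable]
  take Focusable:  [Focusable Container Dialog Panel Canvas Scrollable object] + [TextBox Container Dialog Panel Canvas Scrollable object] + [Clickable Canvas Scrollable object] + [TextBox Clickable]
  take TextBox:  [Container Dialog Panel Canvas Scrollable object] + [TextBox Container Dialog Panel Canvas Scrollable object] + [Clickable Canvas Scrollable object] + [TextBox Clickable]
  take Container:  [Container Dialog Panel Canvas Scrollable object] + [Container Dialog Panel Canvas Scrollable object] + [Clickable Canvas Scrollable object] + [Clickable]
  take Dialog:  [Dialog Panel Canvas Scrollable object] + [Dialog Panel Canvas Scrollable object] + [Clickable Canvas Scrollable object] + [Clickable]
  take Panel:  [Panel Canvas Scrollable object] + [Panel Canvas Scrollable object] + [Clickable Canvas Scrollable object] + [Clickable]
  take Clickable:  [Canvas Scrollable object] + [Canvas Scrollable object] + [Clickable Canvas Scrollable object] + [Clickable]
  take Canvas:  [Canvas Scrollable object] + [Canvas Scrollable object] + [Canvas Scrollable object]
  take Scrollable:  [Scrollable object] + [Scrollable object] + [Scrollable object]
  take object:  [object] + [object] + [object]
MRO: Label Frame Widget Focusable TextBox Container Dialog Panel Clickable Canvas Scrollable object
Label is at position 0; next is Frame.

Frame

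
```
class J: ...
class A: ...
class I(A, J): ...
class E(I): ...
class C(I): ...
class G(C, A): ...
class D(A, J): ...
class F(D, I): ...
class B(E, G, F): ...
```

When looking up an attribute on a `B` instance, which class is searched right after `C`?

L[B] = B + merge(L[E], L[G], L[F], [E G F])
  take E:  [E I A J object] + [G C I A J object] + [F D I A J object] + [E G F]
  take G:  [I A J object] + [G C I A J object] + [F D I A J object] + [G F]
  take C:  [I A J object] + [C I A J object] + [F D I A J object] + [F]
  take F:  [I A J object] + [I A J object] + [F D I A J object] + [F]
  take D:  [I A J object] + [I A J object] + [D I A J object]
  take I:  [I A J object] + [I A J object] + [I A J object]
  take A:  [A J object] + [A J object] + [A J object]
  take J:  [J object] + [J object] + [J object]
  take object:  [object] + [object] + [object]
MRO: B E G C F D I A J object
C is at position 3; next is F.

F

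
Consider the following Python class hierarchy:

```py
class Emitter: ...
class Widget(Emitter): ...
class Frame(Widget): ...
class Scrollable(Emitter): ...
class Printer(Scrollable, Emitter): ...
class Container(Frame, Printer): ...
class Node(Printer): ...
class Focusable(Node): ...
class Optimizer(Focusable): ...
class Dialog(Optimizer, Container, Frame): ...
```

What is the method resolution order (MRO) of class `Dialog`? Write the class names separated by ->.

L[Dialog] = Dialog + merge(L[Optimizer], L[Container], L[Frame], [Optimizer Container Frame])
  take Optimizer:  [Optimizer Focusable Node Printer Scrollable Emitter object] + [Container Frame Widget Printer Scrollable Emitter object] + [Frame Widget Emitter object] + [Optimizer Container Frame]
  take Focusable:  [Focusable Node Printer Scrollable Emitter object] + [Container Frame Widget Printer Scrollable Emitter object] + [Frame Widget Emitter object] + [Container Frame]
  take Node:  [Node Printer Scrollable Emitter object] + [Container Frame Widget Printer Scrollable Emitter object] + [Frame Widget Emitter object] + [Container Frame]
  take Container:  [Printer Scrollable Emitter object] + [Container Frame Widget Printer Scrollable Emitter object] + [Frame Widget Emitter object] + [Container Frame]
  take Frame:  [Printer Scrollable Emitter object] + [Frame Widget Printer Scrollable Emitter object] + [Frame Widget Emitter object] + [Frame]
  take Widget:  [Printer Scrollable Emitter object] + [Widget Printer Scrollable Emitter object] + [Widget Emitter object]
  take Printer:  [Printer Scrollable Emitter object] + [Printer Scrollable Emitter object] + [Emitter object]
  take Scrollable:  [Scrollable Emitter object] + [Scrollable Emitter object] + [Emitter object]
  take Emitter:  [Emitter object] + [Emitter object] + [Emitter object]
  take object:  [object] + [object] + [object]

Dialog -> Optimizer -> Focusable -> Node -> Container -> Frame -> Widget -> Printer -> Scrollable -> Emitter -> object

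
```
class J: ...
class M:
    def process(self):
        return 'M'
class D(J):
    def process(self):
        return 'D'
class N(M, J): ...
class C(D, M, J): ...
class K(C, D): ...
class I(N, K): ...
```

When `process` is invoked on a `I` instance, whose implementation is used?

L[I] = I + merge(L[N], L[K], [N K])
  take N:  [N M J object] + [K C D M J object] + [N K]
  take K:  [M J object] + [K C D M J object] + [K]
  take C:  [M J object] + [C D M J object]
  take D:  [M J object] + [D M J object]
  take M:  [M J object] + [M J object]
  take J:  [J object] + [J object]
  take object:  [object] + [object]
MRO: I N K C D M J object
process is defined in: D, M. First along the MRO is D.

D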